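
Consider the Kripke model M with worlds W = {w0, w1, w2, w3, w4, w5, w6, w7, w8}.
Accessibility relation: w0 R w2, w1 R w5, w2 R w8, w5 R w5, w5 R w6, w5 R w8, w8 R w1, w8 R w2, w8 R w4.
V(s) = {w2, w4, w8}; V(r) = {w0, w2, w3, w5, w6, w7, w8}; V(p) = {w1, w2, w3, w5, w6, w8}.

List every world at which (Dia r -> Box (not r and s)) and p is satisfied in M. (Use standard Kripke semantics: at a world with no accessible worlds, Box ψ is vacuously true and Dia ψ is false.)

Let φ = (Dia r -> Box (not r and s)) and p. Evaluate φ at each world:
  w0 (successors {w2}): φ is false.
  w1 (successors {w5}): φ is false.
  w2 (successors {w8}): φ is false.
  w3 (successors ∅): φ is true.
  w4 (successors ∅): φ is false.
  w5 (successors {w5, w6, w8}): φ is false.
  w6 (successors ∅): φ is true.
  w7 (successors ∅): φ is false.
  w8 (successors {w1, w2, w4}): φ is false.
For instance, at w1:
  At w1: Dia r -> Box (not r and s) is false, p is true, so (Dia r -> Box (not r and s)) and p is false.
    At w1: Dia r is true, Box (not r and s) is false, so Dia r -> Box (not r and s) is false.
      At w1: Dia r requires r at some successor in {w5}.
        r holds at w5, so Dia r is true at w1.
      At w1: Box (not r and s) requires not r and s at every successor {w5}.
        not r and s fails at w5, so Box (not r and s) is false at w1.
Satisfying worlds: {w3, w6}

w3, w6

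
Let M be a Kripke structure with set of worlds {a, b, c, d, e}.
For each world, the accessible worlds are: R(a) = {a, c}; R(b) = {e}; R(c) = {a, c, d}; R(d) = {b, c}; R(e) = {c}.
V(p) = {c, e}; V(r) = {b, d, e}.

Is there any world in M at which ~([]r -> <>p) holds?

Let φ = ~([]r -> <>p). Evaluate φ at each world:
  a (successors {a, c}): φ is false.
  b (successors {e}): φ is false.
  c (successors {a, c, d}): φ is false.
  d (successors {b, c}): φ is false.
  e (successors {c}): φ is false.
For instance, at b:
  At b: []r -> <>p is true, so ~([]r -> <>p) is false.
    At b: []r is true, <>p is true, so []r -> <>p is true.
      At b: []r requires r at every successor {e}.
        At e: r is true.
      So []r is true at b.
      At b: <>p requires p at some successor in {e}.
        p holds at e, so <>p is true at b.

No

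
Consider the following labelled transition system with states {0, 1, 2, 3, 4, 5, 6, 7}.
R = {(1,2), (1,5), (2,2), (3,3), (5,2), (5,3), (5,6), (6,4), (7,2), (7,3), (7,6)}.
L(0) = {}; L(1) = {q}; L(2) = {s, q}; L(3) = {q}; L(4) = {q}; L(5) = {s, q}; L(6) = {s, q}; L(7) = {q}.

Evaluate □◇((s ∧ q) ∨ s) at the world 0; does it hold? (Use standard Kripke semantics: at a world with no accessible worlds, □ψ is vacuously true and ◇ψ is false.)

At 0: no accessible worlds, so □◇((s ∧ q) ∨ s) holds vacuously.

Yes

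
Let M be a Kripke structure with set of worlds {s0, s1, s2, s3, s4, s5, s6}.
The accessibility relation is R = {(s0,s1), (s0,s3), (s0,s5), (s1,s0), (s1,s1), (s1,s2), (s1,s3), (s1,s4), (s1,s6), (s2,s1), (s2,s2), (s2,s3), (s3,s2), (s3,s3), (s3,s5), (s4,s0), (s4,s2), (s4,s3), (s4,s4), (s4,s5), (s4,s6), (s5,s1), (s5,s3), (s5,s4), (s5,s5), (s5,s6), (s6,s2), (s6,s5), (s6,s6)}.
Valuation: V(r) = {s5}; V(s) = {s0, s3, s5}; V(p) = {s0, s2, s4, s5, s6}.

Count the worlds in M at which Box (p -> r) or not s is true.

5

Let φ = Box (p -> r) or not s. Evaluate φ at each world:
  s0 (successors {s1, s3, s5}): φ is true.
  s1 (successors {s0, s1, s2, s3, s4, s6}): φ is true.
  s2 (successors {s1, s2, s3}): φ is true.
  s3 (successors {s2, s3, s5}): φ is false.
  s4 (successors {s0, s2, s3, s4, s5, s6}): φ is true.
  s5 (successors {s1, s3, s4, s5, s6}): φ is false.
  s6 (successors {s2, s5, s6}): φ is true.
For instance, at s1:
  At s1: Box (p -> r) is false, not s is true, so Box (p -> r) or not s is true.
    At s1: Box (p -> r) requires p -> r at every successor {s0, s1, s2, s3, s4, s6}.
      p -> r fails at s0, so Box (p -> r) is false at s1.
Satisfying worlds: {s0, s1, s2, s4, s6}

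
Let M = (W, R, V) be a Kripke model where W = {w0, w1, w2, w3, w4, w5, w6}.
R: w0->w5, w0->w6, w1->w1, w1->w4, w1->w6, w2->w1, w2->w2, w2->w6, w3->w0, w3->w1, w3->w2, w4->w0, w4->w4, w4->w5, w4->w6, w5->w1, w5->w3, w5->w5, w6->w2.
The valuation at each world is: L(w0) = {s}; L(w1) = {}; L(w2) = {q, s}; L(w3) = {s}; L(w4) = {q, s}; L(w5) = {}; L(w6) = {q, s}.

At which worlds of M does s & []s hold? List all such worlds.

w6

Let φ = s & []s. Evaluate φ at each world:
  w0 (successors {w5, w6}): φ is false.
  w1 (successors {w1, w4, w6}): φ is false.
  w2 (successors {w1, w2, w6}): φ is false.
  w3 (successors {w0, w1, w2}): φ is false.
  w4 (successors {w0, w4, w5, w6}): φ is false.
  w5 (successors {w1, w3, w5}): φ is false.
  w6 (successors {w2}): φ is true.
For instance, at w4:
  At w4: s is true, []s is false, so s & []s is false.
    At w4: []s requires s at every successor {w0, w4, w5, w6}.
      s fails at w5, so []s is false at w4.
Satisfying worlds: {w6}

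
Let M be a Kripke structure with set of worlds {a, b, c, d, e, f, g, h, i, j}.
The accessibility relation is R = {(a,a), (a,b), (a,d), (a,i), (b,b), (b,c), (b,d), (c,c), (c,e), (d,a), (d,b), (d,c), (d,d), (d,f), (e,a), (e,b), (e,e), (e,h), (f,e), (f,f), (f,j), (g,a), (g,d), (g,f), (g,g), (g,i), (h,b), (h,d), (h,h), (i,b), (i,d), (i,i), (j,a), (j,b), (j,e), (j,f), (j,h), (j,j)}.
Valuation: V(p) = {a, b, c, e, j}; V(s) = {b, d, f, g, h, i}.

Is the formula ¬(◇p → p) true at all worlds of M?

No

Let φ = ¬(◇p → p). Evaluate φ at each world:
  a (successors {a, b, d, i}): φ is false.
  b (successors {b, c, d}): φ is false.
  c (successors {c, e}): φ is false.
  d (successors {a, b, c, d, f}): φ is true.
  e (successors {a, b, e, h}): φ is false.
  f (successors {e, f, j}): φ is true.
  g (successors {a, d, f, g, i}): φ is true.
  h (successors {b, d, h}): φ is true.
  i (successors {b, d, i}): φ is true.
  j (successors {a, b, e, f, h, j}): φ is false.
Detail at a (counterexample):
  At a: ◇p → p is true, so ¬(◇p → p) is false.
    At a: ◇p is true, p is true, so ◇p → p is true.
      At a: ◇p requires p at some successor in {a, b, d, i}.
        p holds at a, so ◇p is true at a.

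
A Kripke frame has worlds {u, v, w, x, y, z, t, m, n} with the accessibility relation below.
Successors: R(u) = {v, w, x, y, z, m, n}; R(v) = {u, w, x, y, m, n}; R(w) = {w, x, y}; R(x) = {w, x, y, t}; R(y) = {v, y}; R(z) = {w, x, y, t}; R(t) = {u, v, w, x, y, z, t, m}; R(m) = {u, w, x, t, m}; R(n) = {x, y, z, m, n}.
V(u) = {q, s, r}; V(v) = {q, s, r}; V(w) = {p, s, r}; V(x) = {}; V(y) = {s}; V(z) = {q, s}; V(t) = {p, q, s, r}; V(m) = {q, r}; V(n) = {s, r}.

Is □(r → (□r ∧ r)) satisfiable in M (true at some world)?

No

Recall that □ψ holds at a world iff ψ holds at every accessible world, and ◇ψ holds iff ψ holds at some accessible world.
Let φ = □(r → (□r ∧ r)). Evaluate φ at each world:
  u (successors {v, w, x, y, z, m, n}): φ is false.
  v (successors {u, w, x, y, m, n}): φ is false.
  w (successors {w, x, y}): φ is false.
  x (successors {w, x, y, t}): φ is false.
  y (successors {v, y}): φ is false.
  z (successors {w, x, y, t}): φ is false.
  t (successors {u, v, w, x, y, z, t, m}): φ is false.
  m (successors {u, w, x, t, m}): φ is false.
  n (successors {x, y, z, m, n}): φ is false.
For instance, at u:
  At u: □(r → (□r ∧ r)) requires r → (□r ∧ r) at every successor {v, w, x, y, z, m, n}.
    r → (□r ∧ r) fails at v, so □(r → (□r ∧ r)) is false at u.
      At v: r is true, □r ∧ r is false, so r → (□r ∧ r) is false.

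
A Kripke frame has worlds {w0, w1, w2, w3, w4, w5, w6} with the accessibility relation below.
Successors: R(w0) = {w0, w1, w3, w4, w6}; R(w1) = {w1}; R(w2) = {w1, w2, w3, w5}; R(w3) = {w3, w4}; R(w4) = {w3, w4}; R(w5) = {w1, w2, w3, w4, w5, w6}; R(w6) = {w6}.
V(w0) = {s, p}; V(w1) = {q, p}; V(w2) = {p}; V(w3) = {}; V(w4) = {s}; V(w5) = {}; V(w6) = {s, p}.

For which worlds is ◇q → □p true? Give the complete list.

w1, w3, w4, w6

Let φ = ◇q → □p. Evaluate φ at each world:
  w0 (successors {w0, w1, w3, w4, w6}): φ is false.
  w1 (successors {w1}): φ is true.
  w2 (successors {w1, w2, w3, w5}): φ is false.
  w3 (successors {w3, w4}): φ is true.
  w4 (successors {w3, w4}): φ is true.
  w5 (successors {w1, w2, w3, w4, w5, w6}): φ is false.
  w6 (successors {w6}): φ is true.
For instance, at w6:
  At w6: ◇q is false, □p is true, so ◇q → □p is true.
    At w6: ◇q requires q at some successor in {w6}.
      At w6: q is false.
    So ◇q is false at w6.
    At w6: □p requires p at every successor {w6}.
      At w6: p is true.
    So □p is true at w6.
Satisfying worlds: {w1, w3, w4, w6}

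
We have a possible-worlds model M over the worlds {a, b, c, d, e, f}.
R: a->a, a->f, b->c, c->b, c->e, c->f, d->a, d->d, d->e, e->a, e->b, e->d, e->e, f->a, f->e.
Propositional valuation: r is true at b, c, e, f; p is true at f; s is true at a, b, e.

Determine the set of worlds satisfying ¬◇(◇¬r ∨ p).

b

Let φ = ¬◇(◇¬r ∨ p). Evaluate φ at each world:
  a (successors {a, f}): φ is false.
  b (successors {c}): φ is true.
  c (successors {b, e, f}): φ is false.
  d (successors {a, d, e}): φ is false.
  e (successors {a, b, d, e}): φ is false.
  f (successors {a, e}): φ is false.
For instance, at c:
  At c: ◇(◇¬r ∨ p) is true, so ¬◇(◇¬r ∨ p) is false.
    At c: ◇(◇¬r ∨ p) requires ◇¬r ∨ p at some successor in {b, e, f}.
      ◇¬r ∨ p holds at e, so ◇(◇¬r ∨ p) is true at c.
Satisfying worlds: {b}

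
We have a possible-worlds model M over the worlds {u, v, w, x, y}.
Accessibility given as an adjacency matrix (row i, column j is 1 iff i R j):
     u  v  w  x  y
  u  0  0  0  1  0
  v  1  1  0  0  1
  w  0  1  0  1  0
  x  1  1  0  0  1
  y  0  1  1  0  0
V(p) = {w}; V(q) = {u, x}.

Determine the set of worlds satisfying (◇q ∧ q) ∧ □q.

u

Let φ = (◇q ∧ q) ∧ □q. Evaluate φ at each world:
  u (successors {x}): φ is true.
  v (successors {u, v, y}): φ is false.
  w (successors {v, x}): φ is false.
  x (successors {u, v, y}): φ is false.
  y (successors {v, w}): φ is false.
For instance, at u:
  At u: ◇q ∧ q is true, □q is true, so (◇q ∧ q) ∧ □q is true.
    At u: ◇q is true, q is true, so ◇q ∧ q is true.
      At u: ◇q requires q at some successor in {x}.
        q holds at x, so ◇q is true at u.
    At u: □q requires q at every successor {x}.
      At x: q is true.
    So □q is true at u.
Satisfying worlds: {u}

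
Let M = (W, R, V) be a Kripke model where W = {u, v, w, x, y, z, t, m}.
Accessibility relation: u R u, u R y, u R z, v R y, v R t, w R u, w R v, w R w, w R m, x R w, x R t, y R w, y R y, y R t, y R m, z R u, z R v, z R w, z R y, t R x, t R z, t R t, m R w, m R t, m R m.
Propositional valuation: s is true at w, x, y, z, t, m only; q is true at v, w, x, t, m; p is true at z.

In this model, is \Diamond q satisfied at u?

At u: \Diamond q requires q at some successor in {u, y, z}.
  At u: q is false.
  At y: q is false.
  At z: q is false.
So \Diamond q is false at u.

No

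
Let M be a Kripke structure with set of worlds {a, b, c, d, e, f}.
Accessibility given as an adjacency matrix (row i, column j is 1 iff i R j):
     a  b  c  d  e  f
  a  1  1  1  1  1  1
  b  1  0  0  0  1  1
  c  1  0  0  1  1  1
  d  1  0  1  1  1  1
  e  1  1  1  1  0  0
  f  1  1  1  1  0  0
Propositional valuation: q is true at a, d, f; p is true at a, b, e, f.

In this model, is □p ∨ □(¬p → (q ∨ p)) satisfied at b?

At b: □p is true, □(¬p → (q ∨ p)) is true, so □p ∨ □(¬p → (q ∨ p)) is true.
  At b: □p requires p at every successor {a, e, f}.
    At a: p is true.
    At e: p is true.
    At f: p is true.
  So □p is true at b.
  At b: □(¬p → (q ∨ p)) requires ¬p → (q ∨ p) at every successor {a, e, f}.
    At a: ¬p → (q ∨ p) is true.
    At e: ¬p → (q ∨ p) is true.
    At f: ¬p → (q ∨ p) is true.
  So □(¬p → (q ∨ p)) is true at b.

Yes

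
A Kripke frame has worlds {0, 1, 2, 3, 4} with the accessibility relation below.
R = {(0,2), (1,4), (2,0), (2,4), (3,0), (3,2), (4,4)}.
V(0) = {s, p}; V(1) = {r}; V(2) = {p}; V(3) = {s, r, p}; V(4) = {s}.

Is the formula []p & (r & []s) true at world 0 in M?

No

At 0: []p is true, r & []s is false, so []p & (r & []s) is false.
  At 0: []p requires p at every successor {2}.
    At 2: p is true.
  So []p is true at 0.
  At 0: r is false, []s is false, so r & []s is false.
    At 0: []s requires s at every successor {2}.
      s fails at 2, so []s is false at 0.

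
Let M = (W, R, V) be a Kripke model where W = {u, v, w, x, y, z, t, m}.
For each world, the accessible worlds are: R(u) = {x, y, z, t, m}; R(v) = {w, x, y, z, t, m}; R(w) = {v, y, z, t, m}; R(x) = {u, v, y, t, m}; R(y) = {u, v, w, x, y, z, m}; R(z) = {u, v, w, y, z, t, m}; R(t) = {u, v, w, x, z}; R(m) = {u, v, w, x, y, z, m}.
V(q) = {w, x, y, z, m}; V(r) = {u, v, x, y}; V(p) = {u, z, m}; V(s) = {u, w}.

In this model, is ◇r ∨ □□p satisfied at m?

Yes

At m: ◇r is true, □□p is false, so ◇r ∨ □□p is true.
  At m: ◇r requires r at some successor in {u, v, w, x, y, z, m}.
    r holds at u, so ◇r is true at m.
  At m: □□p requires □p at every successor {u, v, w, x, y, z, m}.
    □p fails at u, so □□p is false at m.
      At u: □p requires p at every successor {x, y, z, t, m}.
        p fails at x, so □p is false at u.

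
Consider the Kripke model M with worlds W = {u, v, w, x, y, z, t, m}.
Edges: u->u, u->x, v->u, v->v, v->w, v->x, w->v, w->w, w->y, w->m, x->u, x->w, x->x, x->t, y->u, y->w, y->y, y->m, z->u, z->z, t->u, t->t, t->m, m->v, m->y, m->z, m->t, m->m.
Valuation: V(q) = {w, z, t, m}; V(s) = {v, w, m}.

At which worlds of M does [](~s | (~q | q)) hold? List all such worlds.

u, v, w, x, y, z, t, m

Recall that []ψ holds at a world iff ψ holds at every accessible world, and <>ψ holds iff ψ holds at some accessible world.
Let φ = [](~s | (~q | q)). Evaluate φ at each world:
  u (successors {u, x}): φ is true.
  v (successors {u, v, w, x}): φ is true.
  w (successors {v, w, y, m}): φ is true.
  x (successors {u, w, x, t}): φ is true.
  y (successors {u, w, y, m}): φ is true.
  z (successors {u, z}): φ is true.
  t (successors {u, t, m}): φ is true.
  m (successors {v, y, z, t, m}): φ is true.
For instance, at y:
  At y: [](~s | (~q | q)) requires ~s | (~q | q) at every successor {u, w, y, m}.
    At u: ~s | (~q | q) is true.
    At w: ~s | (~q | q) is true.
    At y: ~s | (~q | q) is true.
    At m: ~s | (~q | q) is true.
  So [](~s | (~q | q)) is true at y.
Satisfying worlds: {u, v, w, x, y, z, t, m}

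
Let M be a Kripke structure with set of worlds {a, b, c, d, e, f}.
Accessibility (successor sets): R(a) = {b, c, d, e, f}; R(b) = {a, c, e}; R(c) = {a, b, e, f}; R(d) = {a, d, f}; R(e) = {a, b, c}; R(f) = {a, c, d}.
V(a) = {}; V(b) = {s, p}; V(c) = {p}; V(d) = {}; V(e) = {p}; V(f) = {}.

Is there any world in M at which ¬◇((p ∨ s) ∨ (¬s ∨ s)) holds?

No

Let φ = ¬◇((p ∨ s) ∨ (¬s ∨ s)). Evaluate φ at each world:
  a (successors {b, c, d, e, f}): φ is false.
  b (successors {a, c, e}): φ is false.
  c (successors {a, b, e, f}): φ is false.
  d (successors {a, d, f}): φ is false.
  e (successors {a, b, c}): φ is false.
  f (successors {a, c, d}): φ is false.
For instance, at b:
  At b: ◇((p ∨ s) ∨ (¬s ∨ s)) is true, so ¬◇((p ∨ s) ∨ (¬s ∨ s)) is false.
    At b: ◇((p ∨ s) ∨ (¬s ∨ s)) requires (p ∨ s) ∨ (¬s ∨ s) at some successor in {a, c, e}.
      (p ∨ s) ∨ (¬s ∨ s) holds at a, so ◇((p ∨ s) ∨ (¬s ∨ s)) is true at b.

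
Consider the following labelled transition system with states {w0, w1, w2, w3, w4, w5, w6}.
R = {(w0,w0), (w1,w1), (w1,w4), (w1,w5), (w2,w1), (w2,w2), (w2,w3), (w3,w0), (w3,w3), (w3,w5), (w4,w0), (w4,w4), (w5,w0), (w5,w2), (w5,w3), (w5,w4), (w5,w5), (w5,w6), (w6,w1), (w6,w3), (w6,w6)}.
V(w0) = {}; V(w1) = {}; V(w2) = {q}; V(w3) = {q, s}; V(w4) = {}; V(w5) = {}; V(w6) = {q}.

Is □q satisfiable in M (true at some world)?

No

Recall that □ψ holds at a world iff ψ holds at every accessible world, and ◇ψ holds iff ψ holds at some accessible world.
Let φ = □q. Evaluate φ at each world:
  w0 (successors {w0}): φ is false.
  w1 (successors {w1, w4, w5}): φ is false.
  w2 (successors {w1, w2, w3}): φ is false.
  w3 (successors {w0, w3, w5}): φ is false.
  w4 (successors {w0, w4}): φ is false.
  w5 (successors {w0, w2, w3, w4, w5, w6}): φ is false.
  w6 (successors {w1, w3, w6}): φ is false.
For instance, at w3:
  At w3: □q requires q at every successor {w0, w3, w5}.
    q fails at w0, so □q is false at w3.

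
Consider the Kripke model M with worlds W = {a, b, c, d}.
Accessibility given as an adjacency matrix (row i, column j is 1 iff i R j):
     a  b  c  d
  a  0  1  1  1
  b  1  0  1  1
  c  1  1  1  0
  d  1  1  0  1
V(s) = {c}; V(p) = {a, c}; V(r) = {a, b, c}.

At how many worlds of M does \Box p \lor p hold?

2

Let φ = \Box p \lor p. Evaluate φ at each world:
  a (successors {b, c, d}): φ is true.
  b (successors {a, c, d}): φ is false.
  c (successors {a, b, c}): φ is true.
  d (successors {a, b, d}): φ is false.
For instance, at a:
  At a: \Box p is false, p is true, so \Box p \lor p is true.
    At a: \Box p requires p at every successor {b, c, d}.
      p fails at b, so \Box p is false at a.
Satisfying worlds: {a, c}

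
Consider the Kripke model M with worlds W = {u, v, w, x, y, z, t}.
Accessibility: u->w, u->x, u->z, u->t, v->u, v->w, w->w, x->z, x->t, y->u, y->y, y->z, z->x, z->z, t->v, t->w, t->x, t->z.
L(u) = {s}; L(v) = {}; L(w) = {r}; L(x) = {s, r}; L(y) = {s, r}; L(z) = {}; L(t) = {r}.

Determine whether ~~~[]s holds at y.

Yes

Recall that []ψ holds at a world iff ψ holds at every accessible world, and <>ψ holds iff ψ holds at some accessible world.
At y: ~~[]s is false, so ~~~[]s is true.
  At y: ~[]s is true, so ~~[]s is false.
    At y: []s is false, so ~[]s is true.
      At y: []s requires s at every successor {u, y, z}.
        s fails at z, so []s is false at y.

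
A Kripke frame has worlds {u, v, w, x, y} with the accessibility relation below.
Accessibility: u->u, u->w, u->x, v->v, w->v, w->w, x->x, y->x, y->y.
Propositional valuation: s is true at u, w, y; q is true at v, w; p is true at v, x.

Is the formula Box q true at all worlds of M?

No

Recall that Box ψ holds at a world iff ψ holds at every accessible world, and Dia ψ holds iff ψ holds at some accessible world.
Let φ = Box q. Evaluate φ at each world:
  u (successors {u, w, x}): φ is false.
  v (successors {v}): φ is true.
  w (successors {v, w}): φ is true.
  x (successors {x}): φ is false.
  y (successors {x, y}): φ is false.
Detail at u (counterexample):
  At u: Box q requires q at every successor {u, w, x}.
    q fails at u, so Box q is false at u.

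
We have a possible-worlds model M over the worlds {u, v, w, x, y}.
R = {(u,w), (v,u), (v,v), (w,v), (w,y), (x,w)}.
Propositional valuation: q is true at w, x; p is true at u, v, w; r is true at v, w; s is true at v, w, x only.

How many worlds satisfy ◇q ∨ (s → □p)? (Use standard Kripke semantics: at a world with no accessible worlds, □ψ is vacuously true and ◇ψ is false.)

Let φ = ◇q ∨ (s → □p). Evaluate φ at each world:
  u (successors {w}): φ is true.
  v (successors {u, v}): φ is true.
  w (successors {v, y}): φ is false.
  x (successors {w}): φ is true.
  y (successors ∅): φ is true.
For instance, at u:
  At u: ◇q is true, s → □p is true, so ◇q ∨ (s → □p) is true.
    At u: ◇q requires q at some successor in {w}.
      q holds at w, so ◇q is true at u.
    At u: s is false, □p is true, so s → □p is true.
      At u: □p requires p at every successor {w}.
        At w: p is true.
      So □p is true at u.
Satisfying worlds: {u, v, x, y}

4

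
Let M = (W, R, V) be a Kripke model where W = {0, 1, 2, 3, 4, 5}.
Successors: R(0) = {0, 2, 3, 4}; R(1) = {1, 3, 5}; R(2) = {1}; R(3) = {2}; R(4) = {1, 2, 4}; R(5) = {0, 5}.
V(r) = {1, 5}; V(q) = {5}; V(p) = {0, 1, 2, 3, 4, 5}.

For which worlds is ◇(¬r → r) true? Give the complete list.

Let φ = ◇(¬r → r). Evaluate φ at each world:
  0 (successors {0, 2, 3, 4}): φ is false.
  1 (successors {1, 3, 5}): φ is true.
  2 (successors {1}): φ is true.
  3 (successors {2}): φ is false.
  4 (successors {1, 2, 4}): φ is true.
  5 (successors {0, 5}): φ is true.
For instance, at 3:
  At 3: ◇(¬r → r) requires ¬r → r at some successor in {2}.
    At 2: ¬r → r is false.
  So ◇(¬r → r) is false at 3.
Satisfying worlds: {1, 2, 4, 5}

1, 2, 4, 5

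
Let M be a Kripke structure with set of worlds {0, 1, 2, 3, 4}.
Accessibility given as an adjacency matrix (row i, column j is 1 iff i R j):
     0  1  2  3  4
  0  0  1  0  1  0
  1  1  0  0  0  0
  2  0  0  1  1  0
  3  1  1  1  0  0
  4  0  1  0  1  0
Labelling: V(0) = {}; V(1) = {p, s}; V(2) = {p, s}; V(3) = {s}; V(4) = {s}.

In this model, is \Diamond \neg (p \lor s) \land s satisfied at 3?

Yes

At 3: \Diamond \neg (p \lor s) is true, s is true, so \Diamond \neg (p \lor s) \land s is true.
  At 3: \Diamond \neg (p \lor s) requires \neg (p \lor s) at some successor in {0, 1, 2}.
    \neg (p \lor s) holds at 0, so \Diamond \neg (p \lor s) is true at 3.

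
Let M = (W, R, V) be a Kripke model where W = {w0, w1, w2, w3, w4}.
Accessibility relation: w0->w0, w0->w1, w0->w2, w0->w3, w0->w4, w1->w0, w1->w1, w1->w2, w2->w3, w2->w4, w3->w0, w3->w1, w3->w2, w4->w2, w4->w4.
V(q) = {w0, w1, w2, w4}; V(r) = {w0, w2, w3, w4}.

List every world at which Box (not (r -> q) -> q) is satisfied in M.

Let φ = Box (not (r -> q) -> q). Evaluate φ at each world:
  w0 (successors {w0, w1, w2, w3, w4}): φ is false.
  w1 (successors {w0, w1, w2}): φ is true.
  w2 (successors {w3, w4}): φ is false.
  w3 (successors {w0, w1, w2}): φ is true.
  w4 (successors {w2, w4}): φ is true.
For instance, at w2:
  At w2: Box (not (r -> q) -> q) requires not (r -> q) -> q at every successor {w3, w4}.
    not (r -> q) -> q fails at w3, so Box (not (r -> q) -> q) is false at w2.
Satisfying worlds: {w1, w3, w4}

w1, w3, w4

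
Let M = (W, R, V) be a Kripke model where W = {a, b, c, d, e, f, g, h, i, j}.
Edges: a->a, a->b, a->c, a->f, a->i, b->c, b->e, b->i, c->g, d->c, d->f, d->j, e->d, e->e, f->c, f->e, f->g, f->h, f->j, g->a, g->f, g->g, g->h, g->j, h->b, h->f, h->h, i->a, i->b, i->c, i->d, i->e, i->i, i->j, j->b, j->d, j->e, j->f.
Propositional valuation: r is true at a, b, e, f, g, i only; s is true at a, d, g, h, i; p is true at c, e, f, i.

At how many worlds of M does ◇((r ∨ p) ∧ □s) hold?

5

Let φ = ◇((r ∨ p) ∧ □s). Evaluate φ at each world:
  a (successors {a, b, c, f, i}): φ is true.
  b (successors {c, e, i}): φ is true.
  c (successors {g}): φ is false.
  d (successors {c, f, j}): φ is true.
  e (successors {d, e}): φ is false.
  f (successors {c, e, g, h, j}): φ is true.
  g (successors {a, f, g, h, j}): φ is false.
  h (successors {b, f, h}): φ is false.
  i (successors {a, b, c, d, e, i, j}): φ is true.
  j (successors {b, d, e, f}): φ is false.
For instance, at c:
  At c: ◇((r ∨ p) ∧ □s) requires (r ∨ p) ∧ □s at some successor in {g}.
    At g: (r ∨ p) ∧ □s is false.
  So ◇((r ∨ p) ∧ □s) is false at c.
Satisfying worlds: {a, b, d, f, i}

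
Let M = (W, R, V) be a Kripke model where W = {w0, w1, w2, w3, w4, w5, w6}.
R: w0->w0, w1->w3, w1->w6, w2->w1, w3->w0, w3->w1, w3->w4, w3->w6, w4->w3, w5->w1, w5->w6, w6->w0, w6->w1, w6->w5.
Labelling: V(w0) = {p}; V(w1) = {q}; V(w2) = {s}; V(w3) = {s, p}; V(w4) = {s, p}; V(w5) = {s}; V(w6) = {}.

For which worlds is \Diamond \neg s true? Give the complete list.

w0, w1, w2, w3, w5, w6

Let φ = \Diamond \neg s. Evaluate φ at each world:
  w0 (successors {w0}): φ is true.
  w1 (successors {w3, w6}): φ is true.
  w2 (successors {w1}): φ is true.
  w3 (successors {w0, w1, w4, w6}): φ is true.
  w4 (successors {w3}): φ is false.
  w5 (successors {w1, w6}): φ is true.
  w6 (successors {w0, w1, w5}): φ is true.
For instance, at w6:
  At w6: \Diamond \neg s requires \neg s at some successor in {w0, w1, w5}.
    \neg s holds at w0, so \Diamond \neg s is true at w6.
Satisfying worlds: {w0, w1, w2, w3, w5, w6}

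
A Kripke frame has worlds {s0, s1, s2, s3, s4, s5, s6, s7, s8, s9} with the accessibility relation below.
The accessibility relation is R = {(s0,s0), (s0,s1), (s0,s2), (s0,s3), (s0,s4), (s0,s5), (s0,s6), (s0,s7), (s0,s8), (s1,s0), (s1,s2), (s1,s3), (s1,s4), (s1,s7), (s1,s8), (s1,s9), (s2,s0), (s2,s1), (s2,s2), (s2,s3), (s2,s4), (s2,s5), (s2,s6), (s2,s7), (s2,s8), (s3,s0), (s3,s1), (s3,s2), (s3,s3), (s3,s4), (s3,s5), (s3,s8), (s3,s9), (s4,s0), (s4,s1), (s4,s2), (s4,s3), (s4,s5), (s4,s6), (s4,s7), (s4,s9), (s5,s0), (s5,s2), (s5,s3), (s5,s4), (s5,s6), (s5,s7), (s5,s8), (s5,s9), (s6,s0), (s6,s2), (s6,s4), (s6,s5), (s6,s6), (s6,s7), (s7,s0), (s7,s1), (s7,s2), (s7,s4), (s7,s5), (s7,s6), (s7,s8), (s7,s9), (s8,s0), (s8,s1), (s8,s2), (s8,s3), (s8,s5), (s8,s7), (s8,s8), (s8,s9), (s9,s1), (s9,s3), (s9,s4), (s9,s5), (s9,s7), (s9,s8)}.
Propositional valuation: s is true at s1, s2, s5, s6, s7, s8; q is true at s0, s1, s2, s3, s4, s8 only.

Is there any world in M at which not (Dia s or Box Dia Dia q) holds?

No

Let φ = not (Dia s or Box Dia Dia q). Evaluate φ at each world:
  s0 (successors {s0, s1, s2, s3, s4, s5, s6, s7, s8}): φ is false.
  s1 (successors {s0, s2, s3, s4, s7, s8, s9}): φ is false.
  s2 (successors {s0, s1, s2, s3, s4, s5, s6, s7, s8}): φ is false.
  s3 (successors {s0, s1, s2, s3, s4, s5, s8, s9}): φ is false.
  s4 (successors {s0, s1, s2, s3, s5, s6, s7, s9}): φ is false.
  s5 (successors {s0, s2, s3, s4, s6, s7, s8, s9}): φ is false.
  s6 (successors {s0, s2, s4, s5, s6, s7}): φ is false.
  s7 (successors {s0, s1, s2, s4, s5, s6, s8, s9}): φ is false.
  s8 (successors {s0, s1, s2, s3, s5, s7, s8, s9}): φ is false.
  s9 (successors {s1, s3, s4, s5, s7, s8}): φ is false.
For instance, at s8:
  At s8: Dia s or Box Dia Dia q is true, so not (Dia s or Box Dia Dia q) is false.
    At s8: Dia s is true, Box Dia Dia q is true, so Dia s or Box Dia Dia q is true.
      At s8: Dia s requires s at some successor in {s0, s1, s2, s3, s5, s7, s8, s9}.
        s holds at s1, so Dia s is true at s8.
      At s8: Box Dia Dia q requires Dia Dia q at every successor {s0, s1, s2, s3, s5, s7, s8, s9}.
        At s0: Dia Dia q is true.
        At s1: Dia Dia q is true.
        At s2: Dia Dia q is true.
        At s3: Dia Dia q is true.
        At s5: Dia Dia q is true.
        At s7: Dia Dia q is true.
        At s8: Dia Dia q is true.
        At s9: Dia Dia q is true.
      So Box Dia Dia q is true at s8.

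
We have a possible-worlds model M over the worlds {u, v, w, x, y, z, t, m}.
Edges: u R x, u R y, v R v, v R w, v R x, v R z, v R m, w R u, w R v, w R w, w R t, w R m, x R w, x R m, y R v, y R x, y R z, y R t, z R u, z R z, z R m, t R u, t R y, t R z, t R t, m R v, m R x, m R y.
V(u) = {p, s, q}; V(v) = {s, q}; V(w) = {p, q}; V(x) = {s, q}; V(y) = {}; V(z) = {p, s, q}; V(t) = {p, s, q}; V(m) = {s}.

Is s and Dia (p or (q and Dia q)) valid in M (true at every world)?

Recall that Dia ψ holds at a world iff ψ holds at some accessible world.
Let φ = s and Dia (p or (q and Dia q)). Evaluate φ at each world:
  u (successors {x, y}): φ is true.
  v (successors {v, w, x, z, m}): φ is true.
  w (successors {u, v, w, t, m}): φ is false.
  x (successors {w, m}): φ is true.
  y (successors {v, x, z, t}): φ is false.
  z (successors {u, z, m}): φ is true.
  t (successors {u, y, z, t}): φ is true.
  m (successors {v, x, y}): φ is true.
Detail at w (counterexample):
  At w: s is false, Dia (p or (q and Dia q)) is true, so s and Dia (p or (q and Dia q)) is false.
    At w: Dia (p or (q and Dia q)) requires p or (q and Dia q) at some successor in {u, v, w, t, m}.
      p or (q and Dia q) holds at u, so Dia (p or (q and Dia q)) is true at w.

No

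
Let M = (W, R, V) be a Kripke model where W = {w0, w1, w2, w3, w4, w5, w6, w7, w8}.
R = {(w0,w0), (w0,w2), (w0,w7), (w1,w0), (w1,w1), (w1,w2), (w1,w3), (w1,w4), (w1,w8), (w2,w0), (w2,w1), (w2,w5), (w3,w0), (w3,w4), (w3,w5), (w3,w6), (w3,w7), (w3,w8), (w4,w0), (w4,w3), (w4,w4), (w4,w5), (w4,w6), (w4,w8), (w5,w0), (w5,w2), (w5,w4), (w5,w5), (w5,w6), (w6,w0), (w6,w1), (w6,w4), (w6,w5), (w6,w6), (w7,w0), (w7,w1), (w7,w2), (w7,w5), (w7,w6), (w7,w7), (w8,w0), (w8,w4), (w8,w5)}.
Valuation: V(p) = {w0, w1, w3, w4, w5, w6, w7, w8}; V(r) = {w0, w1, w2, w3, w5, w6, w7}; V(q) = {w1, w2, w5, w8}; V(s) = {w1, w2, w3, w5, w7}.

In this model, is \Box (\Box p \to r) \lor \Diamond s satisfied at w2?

At w2: \Box (\Box p \to r) is true, \Diamond s is true, so \Box (\Box p \to r) \lor \Diamond s is true.
  At w2: \Box (\Box p \to r) requires \Box p \to r at every successor {w0, w1, w5}.
      At w0: \Box p is false, r is true, so \Box p \to r is true.
      At w1: \Box p is false, r is true, so \Box p \to r is true.
      At w5: \Box p is false, r is true, so \Box p \to r is true.
  So \Box (\Box p \to r) is true at w2.
  At w2: \Diamond s requires s at some successor in {w0, w1, w5}.
    s holds at w1, so \Diamond s is true at w2.

Yes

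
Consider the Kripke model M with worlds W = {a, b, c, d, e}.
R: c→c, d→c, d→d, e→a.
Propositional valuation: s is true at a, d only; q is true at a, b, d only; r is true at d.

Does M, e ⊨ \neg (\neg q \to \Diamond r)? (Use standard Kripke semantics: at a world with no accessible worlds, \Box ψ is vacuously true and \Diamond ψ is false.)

Recall that \Diamond ψ holds at a world iff ψ holds at some accessible world.
At e: \neg q \to \Diamond r is false, so \neg (\neg q \to \Diamond r) is true.
  At e: \neg q is true, \Diamond r is false, so \neg q \to \Diamond r is false.
    At e: \Diamond r requires r at some successor in {a}.
      At a: r is false.
    So \Diamond r is false at e.

Yes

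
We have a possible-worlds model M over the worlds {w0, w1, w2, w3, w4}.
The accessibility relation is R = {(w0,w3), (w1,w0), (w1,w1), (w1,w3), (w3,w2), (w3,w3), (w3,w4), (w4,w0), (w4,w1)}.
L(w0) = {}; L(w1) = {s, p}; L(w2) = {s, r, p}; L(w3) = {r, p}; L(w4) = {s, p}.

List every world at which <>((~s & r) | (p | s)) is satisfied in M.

w0, w1, w3, w4

Let φ = <>((~s & r) | (p | s)). Evaluate φ at each world:
  w0 (successors {w3}): φ is true.
  w1 (successors {w0, w1, w3}): φ is true.
  w2 (successors ∅): φ is false.
  w3 (successors {w2, w3, w4}): φ is true.
  w4 (successors {w0, w1}): φ is true.
For instance, at w0:
  At w0: <>((~s & r) | (p | s)) requires (~s & r) | (p | s) at some successor in {w3}.
    (~s & r) | (p | s) holds at w3, so <>((~s & r) | (p | s)) is true at w0.
Satisfying worlds: {w0, w1, w3, w4}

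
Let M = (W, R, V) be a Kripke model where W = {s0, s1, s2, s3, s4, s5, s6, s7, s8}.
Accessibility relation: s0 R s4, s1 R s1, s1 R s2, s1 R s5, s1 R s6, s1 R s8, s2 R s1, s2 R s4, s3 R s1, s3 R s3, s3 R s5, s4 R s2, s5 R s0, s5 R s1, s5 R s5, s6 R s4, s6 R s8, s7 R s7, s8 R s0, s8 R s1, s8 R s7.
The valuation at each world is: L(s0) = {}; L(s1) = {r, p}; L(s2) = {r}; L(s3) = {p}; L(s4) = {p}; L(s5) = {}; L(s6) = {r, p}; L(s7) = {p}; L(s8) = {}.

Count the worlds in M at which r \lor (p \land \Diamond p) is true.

5

Let φ = r \lor (p \land \Diamond p). Evaluate φ at each world:
  s0 (successors {s4}): φ is false.
  s1 (successors {s1, s2, s5, s6, s8}): φ is true.
  s2 (successors {s1, s4}): φ is true.
  s3 (successors {s1, s3, s5}): φ is true.
  s4 (successors {s2}): φ is false.
  s5 (successors {s0, s1, s5}): φ is false.
  s6 (successors {s4, s8}): φ is true.
  s7 (successors {s7}): φ is true.
  s8 (successors {s0, s1, s7}): φ is false.
For instance, at s7:
  At s7: r is false, p \land \Diamond p is true, so r \lor (p \land \Diamond p) is true.
    At s7: p is true, \Diamond p is true, so p \land \Diamond p is true.
      At s7: \Diamond p requires p at some successor in {s7}.
        p holds at s7, so \Diamond p is true at s7.
Satisfying worlds: {s1, s2, s3, s6, s7}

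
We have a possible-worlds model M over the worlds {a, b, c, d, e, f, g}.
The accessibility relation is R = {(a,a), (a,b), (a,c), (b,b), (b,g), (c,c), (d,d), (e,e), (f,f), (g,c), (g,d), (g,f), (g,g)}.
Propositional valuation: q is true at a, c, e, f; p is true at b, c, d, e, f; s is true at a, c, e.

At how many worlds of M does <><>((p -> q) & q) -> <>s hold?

Let φ = <><>((p -> q) & q) -> <>s. Evaluate φ at each world:
  a (successors {a, b, c}): φ is true.
  b (successors {b, g}): φ is false.
  c (successors {c}): φ is true.
  d (successors {d}): φ is true.
  e (successors {e}): φ is true.
  f (successors {f}): φ is false.
  g (successors {c, d, f, g}): φ is true.
For instance, at c:
  At c: <><>((p -> q) & q) is true, <>s is true, so <><>((p -> q) & q) -> <>s is true.
    At c: <><>((p -> q) & q) requires <>((p -> q) & q) at some successor in {c}.
      <>((p -> q) & q) holds at c, so <><>((p -> q) & q) is true at c.
    At c: <>s requires s at some successor in {c}.
      s holds at c, so <>s is true at c.
Satisfying worlds: {a, c, d, e, g}

5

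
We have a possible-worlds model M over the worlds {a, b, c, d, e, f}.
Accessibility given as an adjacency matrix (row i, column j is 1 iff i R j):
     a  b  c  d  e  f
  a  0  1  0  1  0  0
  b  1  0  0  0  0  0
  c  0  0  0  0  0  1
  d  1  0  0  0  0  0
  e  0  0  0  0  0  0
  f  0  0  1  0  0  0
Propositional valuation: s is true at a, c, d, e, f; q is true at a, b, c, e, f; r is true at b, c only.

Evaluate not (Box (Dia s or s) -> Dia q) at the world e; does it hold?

At e: Box (Dia s or s) -> Dia q is false, so not (Box (Dia s or s) -> Dia q) is true.
  At e: Box (Dia s or s) is true, Dia q is false, so Box (Dia s or s) -> Dia q is false.
    At e: no accessible worlds, so Box (Dia s or s) holds vacuously.
    At e: no accessible worlds, so Dia q is false.

Yes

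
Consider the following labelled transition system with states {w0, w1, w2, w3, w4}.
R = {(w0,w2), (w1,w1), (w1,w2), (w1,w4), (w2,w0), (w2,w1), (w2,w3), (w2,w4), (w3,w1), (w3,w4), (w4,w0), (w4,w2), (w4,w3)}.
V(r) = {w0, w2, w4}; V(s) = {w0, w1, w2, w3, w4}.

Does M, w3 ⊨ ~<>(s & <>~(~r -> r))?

No

Recall that <>ψ holds at a world iff ψ holds at some accessible world.
At w3: <>(s & <>~(~r -> r)) is true, so ~<>(s & <>~(~r -> r)) is false.
  At w3: <>(s & <>~(~r -> r)) requires s & <>~(~r -> r) at some successor in {w1, w4}.
    s & <>~(~r -> r) holds at w1, so <>(s & <>~(~r -> r)) is true at w3.
      At w1: s is true, <>~(~r -> r) is true, so s & <>~(~r -> r) is true.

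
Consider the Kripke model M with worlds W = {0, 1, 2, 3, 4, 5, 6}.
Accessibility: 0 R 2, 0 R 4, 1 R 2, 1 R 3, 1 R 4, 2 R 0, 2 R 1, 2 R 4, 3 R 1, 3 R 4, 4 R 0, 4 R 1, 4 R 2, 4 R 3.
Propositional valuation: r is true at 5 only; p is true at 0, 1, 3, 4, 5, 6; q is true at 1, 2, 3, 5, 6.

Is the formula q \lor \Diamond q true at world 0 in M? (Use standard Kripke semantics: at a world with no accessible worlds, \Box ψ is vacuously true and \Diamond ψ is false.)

Yes

At 0: q is false, \Diamond q is true, so q \lor \Diamond q is true.
  At 0: \Diamond q requires q at some successor in {2, 4}.
    q holds at 2, so \Diamond q is true at 0.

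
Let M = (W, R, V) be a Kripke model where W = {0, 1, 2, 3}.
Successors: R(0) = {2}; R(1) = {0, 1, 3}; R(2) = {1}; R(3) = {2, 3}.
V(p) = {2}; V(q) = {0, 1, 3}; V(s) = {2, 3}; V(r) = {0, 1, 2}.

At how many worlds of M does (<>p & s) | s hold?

2

Let φ = (<>p & s) | s. Evaluate φ at each world:
  0 (successors {2}): φ is false.
  1 (successors {0, 1, 3}): φ is false.
  2 (successors {1}): φ is true.
  3 (successors {2, 3}): φ is true.
For instance, at 2:
  At 2: <>p & s is false, s is true, so (<>p & s) | s is true.
    At 2: <>p is false, s is true, so <>p & s is false.
      At 2: <>p requires p at some successor in {1}.
        At 1: p is false.
      So <>p is false at 2.
Satisfying worlds: {2, 3}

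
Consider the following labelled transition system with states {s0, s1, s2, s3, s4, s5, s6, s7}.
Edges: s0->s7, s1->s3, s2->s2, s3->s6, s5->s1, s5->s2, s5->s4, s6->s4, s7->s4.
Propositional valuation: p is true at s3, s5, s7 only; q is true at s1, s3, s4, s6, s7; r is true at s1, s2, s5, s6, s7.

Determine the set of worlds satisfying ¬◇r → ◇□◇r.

s0, s2, s3, s5, s6, s7

Let φ = ¬◇r → ◇□◇r. Evaluate φ at each world:
  s0 (successors {s7}): φ is true.
  s1 (successors {s3}): φ is false.
  s2 (successors {s2}): φ is true.
  s3 (successors {s6}): φ is true.
  s4 (successors ∅): φ is false.
  s5 (successors {s1, s2, s4}): φ is true.
  s6 (successors {s4}): φ is true.
  s7 (successors {s4}): φ is true.
For instance, at s2:
  At s2: ¬◇r is false, ◇□◇r is true, so ¬◇r → ◇□◇r is true.
    At s2: ◇r is true, so ¬◇r is false.
      At s2: ◇r requires r at some successor in {s2}.
        r holds at s2, so ◇r is true at s2.
    At s2: ◇□◇r requires □◇r at some successor in {s2}.
      □◇r holds at s2, so ◇□◇r is true at s2.
Satisfying worlds: {s0, s2, s3, s5, s6, s7}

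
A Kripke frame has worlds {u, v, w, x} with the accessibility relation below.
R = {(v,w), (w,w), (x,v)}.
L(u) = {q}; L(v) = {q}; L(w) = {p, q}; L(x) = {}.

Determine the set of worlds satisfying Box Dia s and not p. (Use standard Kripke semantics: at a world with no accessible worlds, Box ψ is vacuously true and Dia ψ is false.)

Let φ = Box Dia s and not p. Evaluate φ at each world:
  u (successors ∅): φ is true.
  v (successors {w}): φ is false.
  w (successors {w}): φ is false.
  x (successors {v}): φ is false.
For instance, at x:
  At x: Box Dia s is false, not p is true, so Box Dia s and not p is false.
    At x: Box Dia s requires Dia s at every successor {v}.
      Dia s fails at v, so Box Dia s is false at x.
Satisfying worlds: {u}

u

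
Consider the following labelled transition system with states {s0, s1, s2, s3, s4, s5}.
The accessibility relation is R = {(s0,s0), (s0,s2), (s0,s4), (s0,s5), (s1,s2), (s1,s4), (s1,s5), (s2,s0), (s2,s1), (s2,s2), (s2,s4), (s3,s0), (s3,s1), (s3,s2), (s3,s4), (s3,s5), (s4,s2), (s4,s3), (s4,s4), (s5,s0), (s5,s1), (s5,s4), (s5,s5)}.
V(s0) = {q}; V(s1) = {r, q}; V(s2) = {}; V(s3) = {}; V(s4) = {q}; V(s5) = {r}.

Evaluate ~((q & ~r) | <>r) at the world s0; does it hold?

No

At s0: (q & ~r) | <>r is true, so ~((q & ~r) | <>r) is false.
  At s0: q & ~r is true, <>r is true, so (q & ~r) | <>r is true.
    At s0: <>r requires r at some successor in {s0, s2, s4, s5}.
      r holds at s5, so <>r is true at s0.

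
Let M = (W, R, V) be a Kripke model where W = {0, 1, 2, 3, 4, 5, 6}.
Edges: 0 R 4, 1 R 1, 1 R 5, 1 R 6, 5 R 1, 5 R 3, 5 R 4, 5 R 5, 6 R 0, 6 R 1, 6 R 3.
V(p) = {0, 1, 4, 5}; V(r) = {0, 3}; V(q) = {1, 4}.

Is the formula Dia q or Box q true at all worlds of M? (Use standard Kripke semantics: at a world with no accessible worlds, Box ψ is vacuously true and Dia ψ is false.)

Yes

Recall that Box ψ holds at a world iff ψ holds at every accessible world, and Dia ψ holds iff ψ holds at some accessible world.
Let φ = Dia q or Box q. Evaluate φ at each world:
  0 (successors {4}): φ is true.
  1 (successors {1, 5, 6}): φ is true.
  2 (successors ∅): φ is true.
  3 (successors ∅): φ is true.
  4 (successors ∅): φ is true.
  5 (successors {1, 3, 4, 5}): φ is true.
  6 (successors {0, 1, 3}): φ is true.
For instance, at 0:
  At 0: Dia q is true, Box q is true, so Dia q or Box q is true.
    At 0: Dia q requires q at some successor in {4}.
      q holds at 4, so Dia q is true at 0.
    At 0: Box q requires q at every successor {4}.
      At 4: q is true.
    So Box q is true at 0.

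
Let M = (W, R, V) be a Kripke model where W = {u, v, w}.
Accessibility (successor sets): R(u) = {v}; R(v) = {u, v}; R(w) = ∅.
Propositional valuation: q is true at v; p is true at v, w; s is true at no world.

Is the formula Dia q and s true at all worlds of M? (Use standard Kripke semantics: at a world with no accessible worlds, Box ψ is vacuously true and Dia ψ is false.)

Let φ = Dia q and s. Evaluate φ at each world:
  u (successors {v}): φ is false.
  v (successors {u, v}): φ is false.
  w (successors ∅): φ is false.
Detail at u (counterexample):
  At u: Dia q is true, s is false, so Dia q and s is false.
    At u: Dia q requires q at some successor in {v}.
      q holds at v, so Dia q is true at u.

No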